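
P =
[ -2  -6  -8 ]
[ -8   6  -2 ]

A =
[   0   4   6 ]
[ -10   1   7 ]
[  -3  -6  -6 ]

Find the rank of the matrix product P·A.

2

First compute PA:
[[ 84,  34,  -6],
 [-54, -14,   6]]
Now row reduce the product.
R2 ← R2 + (9/14)·R1: [0, 55/7, 15/7]
2 nonzero rows, so rank(PA) = 2.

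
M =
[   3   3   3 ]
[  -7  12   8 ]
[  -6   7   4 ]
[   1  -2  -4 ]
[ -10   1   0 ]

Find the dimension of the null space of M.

0

Row reduce to echelon form.
R2 ← R2 + (7/3)·R1: [0, 19, 15]
R3 ← R3 + (2)·R1: [0, 13, 10]
R4 ← R4 − (1/3)·R1: [0, -3, -5]
R5 ← R5 + (10/3)·R1: [0, 11, 10]
R3 ← R3 − (13/19)·R2: [0, 0, -5/19]
R4 ← R4 + (3/19)·R2: [0, 0, -50/19]
R5 ← R5 − (11/19)·R2: [0, 0, 25/19]
R4 ← R4 − (10)·R3: [0, 0, 0]
R5 ← R5 + (5)·R3: [0, 0, 0]
3 nonzero rows, so rank(M) = 3.
M has 3 columns; by rank–nullity, nullity = 3 − 3 = 0.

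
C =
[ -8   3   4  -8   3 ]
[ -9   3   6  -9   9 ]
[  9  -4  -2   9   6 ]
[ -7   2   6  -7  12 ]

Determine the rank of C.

2

Row reduce to echelon form.
R2 ← R2 − (9/8)·R1: [0, -3/8, 3/2, 0, 45/8]
R3 ← R3 + (9/8)·R1: [0, -5/8, 5/2, 0, 75/8]
R4 ← R4 − (7/8)·R1: [0, -5/8, 5/2, 0, 75/8]
R3 ← R3 − (5/3)·R2: [0, 0, 0, 0, 0]
R4 ← R4 − (5/3)·R2: [0, 0, 0, 0, 0]
Echelon form has 2 nonzero rows, so rank(C) = 2.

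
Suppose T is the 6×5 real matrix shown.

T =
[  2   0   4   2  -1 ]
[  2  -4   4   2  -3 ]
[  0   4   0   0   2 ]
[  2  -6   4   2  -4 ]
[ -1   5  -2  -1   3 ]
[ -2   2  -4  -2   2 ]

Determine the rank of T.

Row reduce to echelon form.
R2 ← R2 − R1: [0, -4, 0, 0, -2]
R4 ← R4 − R1: [0, -6, 0, 0, -3]
R5 ← R5 + (1/2)·R1: [0, 5, 0, 0, 5/2]
R6 ← R6 + R1: [0, 2, 0, 0, 1]
R3 ← R3 + R2: [0, 0, 0, 0, 0]
R4 ← R4 − (3/2)·R2: [0, 0, 0, 0, 0]
R5 ← R5 + (5/4)·R2: [0, 0, 0, 0, 0]
R6 ← R6 + (1/2)·R2: [0, 0, 0, 0, 0]
Echelon form has 2 nonzero rows, so rank(T) = 2.

2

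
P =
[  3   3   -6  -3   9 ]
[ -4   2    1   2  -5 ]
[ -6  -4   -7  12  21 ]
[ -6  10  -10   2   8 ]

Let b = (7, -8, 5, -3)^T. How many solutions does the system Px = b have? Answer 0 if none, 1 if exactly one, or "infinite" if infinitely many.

0

Row reduce the augmented matrix [P | b].
R2 ← R2 + (4/3)·R1: [0, 6, -7, -2, 7, 4/3]
R3 ← R3 + (2)·R1: [0, 2, -19, 6, 39, 19]
R4 ← R4 + (2)·R1: [0, 16, -22, -4, 26, 11]
R3 ← R3 − (1/3)·R2: [0, 0, -50/3, 20/3, 110/3, 167/9]
R4 ← R4 − (8/3)·R2: [0, 0, -10/3, 4/3, 22/3, 67/9]
R4 ← R4 − (1/5)·R3: [0, 0, 0, 0, 0, 56/15]
The echelon form has 4 nonzero rows; the last pivot sits in the augmented column, so rank(P) = 3 but rank([P|b]) = 4.
Since the ranks differ, the system is inconsistent.
It has no solutions.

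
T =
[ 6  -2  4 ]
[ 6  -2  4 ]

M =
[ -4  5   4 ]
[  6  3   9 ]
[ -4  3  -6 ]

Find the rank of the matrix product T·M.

1

First compute TM:
[[-52,  36, -18],
 [-52,  36, -18]]
Now row reduce the product.
R2 ← R2 − R1: [0, 0, 0]
1 nonzero row, so rank(TM) = 1.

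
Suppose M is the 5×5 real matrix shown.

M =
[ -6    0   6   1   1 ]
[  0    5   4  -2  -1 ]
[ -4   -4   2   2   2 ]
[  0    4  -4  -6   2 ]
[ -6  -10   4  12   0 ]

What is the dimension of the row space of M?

Row reduce to echelon form.
R3 ← R3 − (2/3)·R1: [0, -4, -2, 4/3, 4/3]
R5 ← R5 − R1: [0, -10, -2, 11, -1]
R3 ← R3 + (4/5)·R2: [0, 0, 6/5, -4/15, 8/15]
R4 ← R4 − (4/5)·R2: [0, 0, -36/5, -22/5, 14/5]
R5 ← R5 + (2)·R2: [0, 0, 6, 7, -3]
R4 ← R4 + (6)·R3: [0, 0, 0, -6, 6]
R5 ← R5 − (5)·R3: [0, 0, 0, 25/3, -17/3]
R5 ← R5 + (25/18)·R4: [0, 0, 0, 0, 8/3]
Echelon form has 5 nonzero rows, so rank(M) = 5.
The row space has dimension equal to the rank: 5.

5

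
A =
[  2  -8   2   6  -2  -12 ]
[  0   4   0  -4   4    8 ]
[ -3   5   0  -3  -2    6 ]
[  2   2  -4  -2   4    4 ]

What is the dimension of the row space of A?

Row reduce to echelon form.
R3 ← R3 + (3/2)·R1: [0, -7, 3, 6, -5, -12]
R4 ← R4 − R1: [0, 10, -6, -8, 6, 16]
R3 ← R3 + (7/4)·R2: [0, 0, 3, -1, 2, 2]
R4 ← R4 − (5/2)·R2: [0, 0, -6, 2, -4, -4]
R4 ← R4 + (2)·R3: [0, 0, 0, 0, 0, 0]
Echelon form has 3 nonzero rows, so rank(A) = 3.
The row space has dimension equal to the rank: 3.

3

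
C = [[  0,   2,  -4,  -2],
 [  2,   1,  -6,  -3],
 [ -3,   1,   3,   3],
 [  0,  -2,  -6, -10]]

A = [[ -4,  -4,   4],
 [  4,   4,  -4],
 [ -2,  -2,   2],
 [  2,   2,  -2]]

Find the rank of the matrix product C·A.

First compute CA:
[[ 12,  12, -12],
 [  2,   2,  -2],
 [ 16,  16, -16],
 [-16, -16,  16]]
Now row reduce the product.
R2 ← R2 − (1/6)·R1: [0, 0, 0]
R3 ← R3 − (4/3)·R1: [0, 0, 0]
R4 ← R4 + (4/3)·R1: [0, 0, 0]
1 nonzero row, so rank(CA) = 1.

1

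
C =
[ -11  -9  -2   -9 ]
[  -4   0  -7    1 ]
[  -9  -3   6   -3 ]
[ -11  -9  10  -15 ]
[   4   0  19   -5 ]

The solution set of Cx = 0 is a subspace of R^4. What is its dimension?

0

Row reduce to echelon form.
R2 ← R2 − (4/11)·R1: [0, 36/11, -69/11, 47/11]
R3 ← R3 − (9/11)·R1: [0, 48/11, 84/11, 48/11]
R4 ← R4 − R1: [0, 0, 12, -6]
R5 ← R5 + (4/11)·R1: [0, -36/11, 201/11, -91/11]
R3 ← R3 − (4/3)·R2: [0, 0, 16, -4/3]
R5 ← R5 + R2: [0, 0, 12, -4]
R4 ← R4 − (3/4)·R3: [0, 0, 0, -5]
R5 ← R5 − (3/4)·R3: [0, 0, 0, -3]
R5 ← R5 − (3/5)·R4: [0, 0, 0, 0]
4 nonzero rows, so rank(C) = 4.
C has 4 columns; by rank–nullity, nullity = 4 − 4 = 0.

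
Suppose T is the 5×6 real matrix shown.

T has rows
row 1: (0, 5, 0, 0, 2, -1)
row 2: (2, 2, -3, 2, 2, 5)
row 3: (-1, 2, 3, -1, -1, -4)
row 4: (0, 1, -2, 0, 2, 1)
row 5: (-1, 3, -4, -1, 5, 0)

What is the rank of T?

Row reduce to echelon form.
Swap R1 ↔ R2
R3 ← R3 + (1/2)·R1: [0, 3, 3/2, 0, 0, -3/2]
R5 ← R5 + (1/2)·R1: [0, 4, -11/2, 0, 6, 5/2]
R3 ← R3 − (3/5)·R2: [0, 0, 3/2, 0, -6/5, -9/10]
R4 ← R4 − (1/5)·R2: [0, 0, -2, 0, 8/5, 6/5]
R5 ← R5 − (4/5)·R2: [0, 0, -11/2, 0, 22/5, 33/10]
R4 ← R4 + (4/3)·R3: [0, 0, 0, 0, 0, 0]
R5 ← R5 + (11/3)·R3: [0, 0, 0, 0, 0, 0]
Echelon form has 3 nonzero rows, so rank(T) = 3.

3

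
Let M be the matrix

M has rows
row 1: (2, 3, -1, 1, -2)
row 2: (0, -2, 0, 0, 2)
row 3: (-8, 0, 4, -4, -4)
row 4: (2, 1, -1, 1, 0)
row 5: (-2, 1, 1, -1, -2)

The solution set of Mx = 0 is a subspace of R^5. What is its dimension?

3

Row reduce to echelon form.
R3 ← R3 + (4)·R1: [0, 12, 0, 0, -12]
R4 ← R4 − R1: [0, -2, 0, 0, 2]
R5 ← R5 + R1: [0, 4, 0, 0, -4]
R3 ← R3 + (6)·R2: [0, 0, 0, 0, 0]
R4 ← R4 − R2: [0, 0, 0, 0, 0]
R5 ← R5 + (2)·R2: [0, 0, 0, 0, 0]
2 nonzero rows, so rank(M) = 2.
M has 5 columns; by rank–nullity, nullity = 5 − 2 = 3.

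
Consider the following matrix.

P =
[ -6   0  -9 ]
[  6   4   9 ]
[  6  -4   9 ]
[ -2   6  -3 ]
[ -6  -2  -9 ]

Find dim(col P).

2

Row reduce to echelon form.
R2 ← R2 + R1: [0, 4, 0]
R3 ← R3 + R1: [0, -4, 0]
R4 ← R4 − (1/3)·R1: [0, 6, 0]
R5 ← R5 − R1: [0, -2, 0]
R3 ← R3 + R2: [0, 0, 0]
R4 ← R4 − (3/2)·R2: [0, 0, 0]
R5 ← R5 + (1/2)·R2: [0, 0, 0]
Echelon form has 2 nonzero rows, so rank(P) = 2.
The column space has dimension equal to the rank: 2.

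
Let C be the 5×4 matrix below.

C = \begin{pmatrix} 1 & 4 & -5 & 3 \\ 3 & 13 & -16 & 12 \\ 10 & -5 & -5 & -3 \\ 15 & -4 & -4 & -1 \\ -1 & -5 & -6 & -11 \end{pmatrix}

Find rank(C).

4

Row reduce to echelon form.
R2 ← R2 − (3)·R1: [0, 1, -1, 3]
R3 ← R3 − (10)·R1: [0, -45, 45, -33]
R4 ← R4 − (15)·R1: [0, -64, 71, -46]
R5 ← R5 + R1: [0, -1, -11, -8]
R3 ← R3 + (45)·R2: [0, 0, 0, 102]
R4 ← R4 + (64)·R2: [0, 0, 7, 146]
R5 ← R5 + R2: [0, 0, -12, -5]
Swap R3 ↔ R4
R5 ← R5 + (12/7)·R3: [0, 0, 0, 1717/7]
R5 ← R5 − (101/42)·R4: [0, 0, 0, 0]
Echelon form has 4 nonzero rows, so rank(C) = 4.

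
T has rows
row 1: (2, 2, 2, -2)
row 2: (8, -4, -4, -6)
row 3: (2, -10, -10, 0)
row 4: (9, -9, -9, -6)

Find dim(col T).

2

Row reduce to echelon form.
R2 ← R2 − (4)·R1: [0, -12, -12, 2]
R3 ← R3 − R1: [0, -12, -12, 2]
R4 ← R4 − (9/2)·R1: [0, -18, -18, 3]
R3 ← R3 − R2: [0, 0, 0, 0]
R4 ← R4 − (3/2)·R2: [0, 0, 0, 0]
Echelon form has 2 nonzero rows, so rank(T) = 2.
The column space has dimension equal to the rank: 2.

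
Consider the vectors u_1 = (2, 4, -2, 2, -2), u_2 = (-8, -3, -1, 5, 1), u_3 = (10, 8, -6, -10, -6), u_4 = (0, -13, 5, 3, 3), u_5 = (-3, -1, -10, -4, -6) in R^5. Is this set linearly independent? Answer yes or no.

no

Form the matrix with these vectors as rows and row reduce.
R2 ← R2 + (4)·R1: [0, 13, -9, 13, -7]
R3 ← R3 − (5)·R1: [0, -12, 4, -20, 4]
R5 ← R5 + (3/2)·R1: [0, 5, -13, -1, -9]
R3 ← R3 + (12/13)·R2: [0, 0, -56/13, -8, -32/13]
R4 ← R4 + R2: [0, 0, -4, 16, -4]
R5 ← R5 − (5/13)·R2: [0, 0, -124/13, -6, -82/13]
R4 ← R4 − (13/14)·R3: [0, 0, 0, 164/7, -12/7]
R5 ← R5 − (31/14)·R3: [0, 0, 0, 82/7, -6/7]
R5 ← R5 − (1/2)·R4: [0, 0, 0, 0, 0]
4 nonzero rows, so the 5 vectors span a space of dimension 4.
Since 4 < 5, the vectors are linearly dependent.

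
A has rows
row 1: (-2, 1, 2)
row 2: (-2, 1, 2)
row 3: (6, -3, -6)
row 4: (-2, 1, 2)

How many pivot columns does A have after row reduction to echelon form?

1

Row reduce to echelon form.
R2 ← R2 − R1: [0, 0, 0]
R3 ← R3 + (3)·R1: [0, 0, 0]
R4 ← R4 − R1: [0, 0, 0]
Echelon form has 1 nonzero row, so rank(A) = 1.
Each nonzero row contributes one pivot column: 1 pivot columns.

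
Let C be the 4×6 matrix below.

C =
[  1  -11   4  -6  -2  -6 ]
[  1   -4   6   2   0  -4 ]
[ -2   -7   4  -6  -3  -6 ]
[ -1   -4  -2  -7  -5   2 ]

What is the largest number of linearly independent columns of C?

Row reduce to echelon form.
R2 ← R2 − R1: [0, 7, 2, 8, 2, 2]
R3 ← R3 + (2)·R1: [0, -29, 12, -18, -7, -18]
R4 ← R4 + R1: [0, -15, 2, -13, -7, -4]
R3 ← R3 + (29/7)·R2: [0, 0, 142/7, 106/7, 9/7, -68/7]
R4 ← R4 + (15/7)·R2: [0, 0, 44/7, 29/7, -19/7, 2/7]
R4 ← R4 − (22/71)·R3: [0, 0, 0, -39/71, -221/71, 234/71]
Echelon form has 4 nonzero rows, so rank(C) = 4.
The rank gives the maximum number of linearly independent columns: 4.

4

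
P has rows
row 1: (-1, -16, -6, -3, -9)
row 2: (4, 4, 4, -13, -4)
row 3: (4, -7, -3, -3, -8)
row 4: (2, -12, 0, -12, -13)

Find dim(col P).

4

Row reduce to echelon form.
R2 ← R2 + (4)·R1: [0, -60, -20, -25, -40]
R3 ← R3 + (4)·R1: [0, -71, -27, -15, -44]
R4 ← R4 + (2)·R1: [0, -44, -12, -18, -31]
R3 ← R3 − (71/60)·R2: [0, 0, -10/3, 175/12, 10/3]
R4 ← R4 − (11/15)·R2: [0, 0, 8/3, 1/3, -5/3]
R4 ← R4 + (4/5)·R3: [0, 0, 0, 12, 1]
Echelon form has 4 nonzero rows, so rank(P) = 4.
The column space has dimension equal to the rank: 4.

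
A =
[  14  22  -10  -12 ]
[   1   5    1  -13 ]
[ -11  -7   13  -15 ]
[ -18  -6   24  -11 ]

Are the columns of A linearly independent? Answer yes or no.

no

Row reduce A to echelon form.
R2 ← R2 − (1/14)·R1: [0, 24/7, 12/7, -85/7]
R3 ← R3 + (11/14)·R1: [0, 72/7, 36/7, -171/7]
R4 ← R4 + (9/7)·R1: [0, 156/7, 78/7, -185/7]
R3 ← R3 − (3)·R2: [0, 0, 0, 12]
R4 ← R4 − (13/2)·R2: [0, 0, 0, 105/2]
R4 ← R4 − (35/8)·R3: [0, 0, 0, 0]
3 pivots among 4 columns.
Only 3 < 4 pivot columns, so the columns are linearly dependent.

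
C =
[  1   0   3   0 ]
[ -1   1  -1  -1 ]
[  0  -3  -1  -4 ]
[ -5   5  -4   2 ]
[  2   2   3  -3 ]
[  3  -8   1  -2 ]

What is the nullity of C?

0

Row reduce to echelon form.
R2 ← R2 + R1: [0, 1, 2, -1]
R4 ← R4 + (5)·R1: [0, 5, 11, 2]
R5 ← R5 − (2)·R1: [0, 2, -3, -3]
R6 ← R6 − (3)·R1: [0, -8, -8, -2]
R3 ← R3 + (3)·R2: [0, 0, 5, -7]
R4 ← R4 − (5)·R2: [0, 0, 1, 7]
R5 ← R5 − (2)·R2: [0, 0, -7, -1]
R6 ← R6 + (8)·R2: [0, 0, 8, -10]
R4 ← R4 − (1/5)·R3: [0, 0, 0, 42/5]
R5 ← R5 + (7/5)·R3: [0, 0, 0, -54/5]
R6 ← R6 − (8/5)·R3: [0, 0, 0, 6/5]
R5 ← R5 + (9/7)·R4: [0, 0, 0, 0]
R6 ← R6 − (1/7)·R4: [0, 0, 0, 0]
4 nonzero rows, so rank(C) = 4.
C has 4 columns; by rank–nullity, nullity = 4 − 4 = 0.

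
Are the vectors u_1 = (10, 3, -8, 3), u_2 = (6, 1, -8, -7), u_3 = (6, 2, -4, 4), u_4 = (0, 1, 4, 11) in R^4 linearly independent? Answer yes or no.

no

Form the matrix with these vectors as rows and row reduce.
R2 ← R2 − (3/5)·R1: [0, -4/5, -16/5, -44/5]
R3 ← R3 − (3/5)·R1: [0, 1/5, 4/5, 11/5]
R3 ← R3 + (1/4)·R2: [0, 0, 0, 0]
R4 ← R4 + (5/4)·R2: [0, 0, 0, 0]
2 nonzero rows, so the 4 vectors span a space of dimension 2.
Since 2 < 4, the vectors are linearly dependent.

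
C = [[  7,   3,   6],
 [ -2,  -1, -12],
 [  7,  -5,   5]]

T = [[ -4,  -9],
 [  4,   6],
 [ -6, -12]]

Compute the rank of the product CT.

First compute CT:
[[-52, -117],
 [ 76, 156],
 [-78, -153]]
Now row reduce the product.
R2 ← R2 + (19/13)·R1: [0, -15]
R3 ← R3 − (3/2)·R1: [0, 45/2]
R3 ← R3 + (3/2)·R2: [0, 0]
2 nonzero rows, so rank(CT) = 2.

2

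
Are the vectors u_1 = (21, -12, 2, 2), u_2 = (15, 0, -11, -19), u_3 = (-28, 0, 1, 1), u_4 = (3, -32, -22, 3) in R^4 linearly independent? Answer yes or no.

yes

Form the matrix with these vectors as rows and row reduce.
R2 ← R2 − (5/7)·R1: [0, 60/7, -87/7, -143/7]
R3 ← R3 + (4/3)·R1: [0, -16, 11/3, 11/3]
R4 ← R4 − (1/7)·R1: [0, -212/7, -156/7, 19/7]
R3 ← R3 + (28/15)·R2: [0, 0, -293/15, -517/15]
R4 ← R4 + (53/15)·R2: [0, 0, -331/5, -1042/15]
R4 ← R4 − (993/293)·R3: [0, 0, 0, 41615/879]
4 nonzero rows, so the 4 vectors span a space of dimension 4.
Since 4 = 4, the vectors are linearly independent.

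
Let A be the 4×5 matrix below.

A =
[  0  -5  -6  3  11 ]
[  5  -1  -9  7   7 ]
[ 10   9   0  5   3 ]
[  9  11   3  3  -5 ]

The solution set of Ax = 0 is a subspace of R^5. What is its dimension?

2

Row reduce to echelon form.
Swap R1 ↔ R2
R3 ← R3 − (2)·R1: [0, 11, 18, -9, -11]
R4 ← R4 − (9/5)·R1: [0, 64/5, 96/5, -48/5, -88/5]
R3 ← R3 + (11/5)·R2: [0, 0, 24/5, -12/5, 66/5]
R4 ← R4 + (64/25)·R2: [0, 0, 96/25, -48/25, 264/25]
R4 ← R4 − (4/5)·R3: [0, 0, 0, 0, 0]
3 nonzero rows, so rank(A) = 3.
A has 5 columns; by rank–nullity, nullity = 5 − 3 = 2.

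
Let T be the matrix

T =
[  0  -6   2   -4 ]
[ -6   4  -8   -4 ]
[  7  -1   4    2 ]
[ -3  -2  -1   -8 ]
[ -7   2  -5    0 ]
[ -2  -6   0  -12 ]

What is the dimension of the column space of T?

4

Row reduce to echelon form.
Swap R1 ↔ R2
R3 ← R3 + (7/6)·R1: [0, 11/3, -16/3, -8/3]
R4 ← R4 − (1/2)·R1: [0, -4, 3, -6]
R5 ← R5 − (7/6)·R1: [0, -8/3, 13/3, 14/3]
R6 ← R6 − (1/3)·R1: [0, -22/3, 8/3, -32/3]
R3 ← R3 + (11/18)·R2: [0, 0, -37/9, -46/9]
R4 ← R4 − (2/3)·R2: [0, 0, 5/3, -10/3]
R5 ← R5 − (4/9)·R2: [0, 0, 31/9, 58/9]
R6 ← R6 − (11/9)·R2: [0, 0, 2/9, -52/9]
R4 ← R4 + (15/37)·R3: [0, 0, 0, -200/37]
R5 ← R5 + (31/37)·R3: [0, 0, 0, 80/37]
R6 ← R6 + (2/37)·R3: [0, 0, 0, -224/37]
R5 ← R5 + (2/5)·R4: [0, 0, 0, 0]
R6 ← R6 − (28/25)·R4: [0, 0, 0, 0]
Echelon form has 4 nonzero rows, so rank(T) = 4.
The column space has dimension equal to the rank: 4.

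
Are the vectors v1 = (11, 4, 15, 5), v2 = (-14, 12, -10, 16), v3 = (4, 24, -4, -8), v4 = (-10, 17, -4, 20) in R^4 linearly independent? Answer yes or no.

no

Form the matrix with these vectors as rows and row reduce.
R2 ← R2 + (14/11)·R1: [0, 188/11, 100/11, 246/11]
R3 ← R3 − (4/11)·R1: [0, 248/11, -104/11, -108/11]
R4 ← R4 + (10/11)·R1: [0, 227/11, 106/11, 270/11]
R3 ← R3 − (62/47)·R2: [0, 0, -1008/47, -1848/47]
R4 ← R4 − (227/188)·R2: [0, 0, -63/47, -231/94]
R4 ← R4 − (1/16)·R3: [0, 0, 0, 0]
3 nonzero rows, so the 4 vectors span a space of dimension 3.
Since 3 < 4, the vectors are linearly dependent.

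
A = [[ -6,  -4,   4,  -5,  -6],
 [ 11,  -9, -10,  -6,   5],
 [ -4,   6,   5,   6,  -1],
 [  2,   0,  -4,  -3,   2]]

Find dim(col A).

Row reduce to echelon form.
R2 ← R2 + (11/6)·R1: [0, -49/3, -8/3, -91/6, -6]
R3 ← R3 − (2/3)·R1: [0, 26/3, 7/3, 28/3, 3]
R4 ← R4 + (1/3)·R1: [0, -4/3, -8/3, -14/3, 0]
R3 ← R3 + (26/49)·R2: [0, 0, 45/49, 9/7, -9/49]
R4 ← R4 − (4/49)·R2: [0, 0, -120/49, -24/7, 24/49]
R4 ← R4 + (8/3)·R3: [0, 0, 0, 0, 0]
Echelon form has 3 nonzero rows, so rank(A) = 3.
The column space has dimension equal to the rank: 3.

3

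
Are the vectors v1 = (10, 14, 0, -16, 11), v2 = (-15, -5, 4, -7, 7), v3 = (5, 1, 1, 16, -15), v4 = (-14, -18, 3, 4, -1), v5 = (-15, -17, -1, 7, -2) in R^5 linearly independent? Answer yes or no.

Form the matrix with these vectors as rows and row reduce.
R2 ← R2 + (3/2)·R1: [0, 16, 4, -31, 47/2]
R3 ← R3 − (1/2)·R1: [0, -6, 1, 24, -41/2]
R4 ← R4 + (7/5)·R1: [0, 8/5, 3, -92/5, 72/5]
R5 ← R5 + (3/2)·R1: [0, 4, -1, -17, 29/2]
R3 ← R3 + (3/8)·R2: [0, 0, 5/2, 99/8, -187/16]
R4 ← R4 − (1/10)·R2: [0, 0, 13/5, -153/10, 241/20]
R5 ← R5 − (1/4)·R2: [0, 0, -2, -37/4, 69/8]
R4 ← R4 − (26/25)·R3: [0, 0, 0, -2817/100, 4841/200]
R5 ← R5 + (4/5)·R3: [0, 0, 0, 13/20, -29/40]
R5 ← R5 + (65/2817)·R4: [0, 0, 0, 0, -469/2817]
5 nonzero rows, so the 5 vectors span a space of dimension 5.
Since 5 = 5, the vectors are linearly independent.

yes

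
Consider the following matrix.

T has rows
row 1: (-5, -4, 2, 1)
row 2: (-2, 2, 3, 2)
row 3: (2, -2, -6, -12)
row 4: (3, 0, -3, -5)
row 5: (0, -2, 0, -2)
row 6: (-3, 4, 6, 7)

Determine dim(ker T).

Row reduce to echelon form.
R2 ← R2 − (2/5)·R1: [0, 18/5, 11/5, 8/5]
R3 ← R3 + (2/5)·R1: [0, -18/5, -26/5, -58/5]
R4 ← R4 + (3/5)·R1: [0, -12/5, -9/5, -22/5]
R6 ← R6 − (3/5)·R1: [0, 32/5, 24/5, 32/5]
R3 ← R3 + R2: [0, 0, -3, -10]
R4 ← R4 + (2/3)·R2: [0, 0, -1/3, -10/3]
R5 ← R5 + (5/9)·R2: [0, 0, 11/9, -10/9]
R6 ← R6 − (16/9)·R2: [0, 0, 8/9, 32/9]
R4 ← R4 − (1/9)·R3: [0, 0, 0, -20/9]
R5 ← R5 + (11/27)·R3: [0, 0, 0, -140/27]
R6 ← R6 + (8/27)·R3: [0, 0, 0, 16/27]
R5 ← R5 − (7/3)·R4: [0, 0, 0, 0]
R6 ← R6 + (4/15)·R4: [0, 0, 0, 0]
4 nonzero rows, so rank(T) = 4.
T has 4 columns; by rank–nullity, nullity = 4 − 4 = 0.

0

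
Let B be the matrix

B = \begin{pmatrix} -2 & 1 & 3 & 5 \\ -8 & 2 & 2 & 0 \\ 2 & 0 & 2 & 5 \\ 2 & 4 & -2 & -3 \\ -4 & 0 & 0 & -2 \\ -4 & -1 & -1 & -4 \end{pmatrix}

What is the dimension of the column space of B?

3

Row reduce to echelon form.
R2 ← R2 − (4)·R1: [0, -2, -10, -20]
R3 ← R3 + R1: [0, 1, 5, 10]
R4 ← R4 + R1: [0, 5, 1, 2]
R5 ← R5 − (2)·R1: [0, -2, -6, -12]
R6 ← R6 − (2)·R1: [0, -3, -7, -14]
R3 ← R3 + (1/2)·R2: [0, 0, 0, 0]
R4 ← R4 + (5/2)·R2: [0, 0, -24, -48]
R5 ← R5 − R2: [0, 0, 4, 8]
R6 ← R6 − (3/2)·R2: [0, 0, 8, 16]
Swap R3 ↔ R4
R5 ← R5 + (1/6)·R3: [0, 0, 0, 0]
R6 ← R6 + (1/3)·R3: [0, 0, 0, 0]
Echelon form has 3 nonzero rows, so rank(B) = 3.
The column space has dimension equal to the rank: 3.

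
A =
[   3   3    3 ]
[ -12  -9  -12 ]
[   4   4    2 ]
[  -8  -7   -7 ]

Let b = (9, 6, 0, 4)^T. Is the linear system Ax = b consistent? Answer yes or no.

no

Row reduce the augmented matrix [A | b].
R2 ← R2 + (4)·R1: [0, 3, 0, 42]
R3 ← R3 − (4/3)·R1: [0, 0, -2, -12]
R4 ← R4 + (8/3)·R1: [0, 1, 1, 28]
R4 ← R4 − (1/3)·R2: [0, 0, 1, 14]
R4 ← R4 + (1/2)·R3: [0, 0, 0, 8]
The echelon form has 4 nonzero rows; the last pivot sits in the augmented column, so rank(A) = 3 but rank([A|b]) = 4.
Since the ranks differ, the system is inconsistent.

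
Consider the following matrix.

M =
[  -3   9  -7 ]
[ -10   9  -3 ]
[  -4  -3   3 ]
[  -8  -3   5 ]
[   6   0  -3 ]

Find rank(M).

3

Row reduce to echelon form.
R2 ← R2 − (10/3)·R1: [0, -21, 61/3]
R3 ← R3 − (4/3)·R1: [0, -15, 37/3]
R4 ← R4 − (8/3)·R1: [0, -27, 71/3]
R5 ← R5 + (2)·R1: [0, 18, -17]
R3 ← R3 − (5/7)·R2: [0, 0, -46/21]
R4 ← R4 − (9/7)·R2: [0, 0, -52/21]
R5 ← R5 + (6/7)·R2: [0, 0, 3/7]
R4 ← R4 − (26/23)·R3: [0, 0, 0]
R5 ← R5 + (9/46)·R3: [0, 0, 0]
Echelon form has 3 nonzero rows, so rank(M) = 3.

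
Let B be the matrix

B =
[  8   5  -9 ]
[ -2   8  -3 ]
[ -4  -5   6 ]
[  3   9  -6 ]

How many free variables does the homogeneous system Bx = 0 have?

0

Row reduce to echelon form.
R2 ← R2 + (1/4)·R1: [0, 37/4, -21/4]
R3 ← R3 + (1/2)·R1: [0, -5/2, 3/2]
R4 ← R4 − (3/8)·R1: [0, 57/8, -21/8]
R3 ← R3 + (10/37)·R2: [0, 0, 3/37]
R4 ← R4 − (57/74)·R2: [0, 0, 105/74]
R4 ← R4 − (35/2)·R3: [0, 0, 0]
3 nonzero rows, so rank(B) = 3.
B has 3 columns; by rank–nullity, nullity = 3 − 3 = 0.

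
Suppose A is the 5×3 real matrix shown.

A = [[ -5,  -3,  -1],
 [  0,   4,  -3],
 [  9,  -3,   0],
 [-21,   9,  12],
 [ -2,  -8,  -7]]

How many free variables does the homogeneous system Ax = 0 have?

Row reduce to echelon form.
R3 ← R3 + (9/5)·R1: [0, -42/5, -9/5]
R4 ← R4 − (21/5)·R1: [0, 108/5, 81/5]
R5 ← R5 − (2/5)·R1: [0, -34/5, -33/5]
R3 ← R3 + (21/10)·R2: [0, 0, -81/10]
R4 ← R4 − (27/5)·R2: [0, 0, 162/5]
R5 ← R5 + (17/10)·R2: [0, 0, -117/10]
R4 ← R4 + (4)·R3: [0, 0, 0]
R5 ← R5 − (13/9)·R3: [0, 0, 0]
3 nonzero rows, so rank(A) = 3.
A has 3 columns; by rank–nullity, nullity = 3 − 3 = 0.

0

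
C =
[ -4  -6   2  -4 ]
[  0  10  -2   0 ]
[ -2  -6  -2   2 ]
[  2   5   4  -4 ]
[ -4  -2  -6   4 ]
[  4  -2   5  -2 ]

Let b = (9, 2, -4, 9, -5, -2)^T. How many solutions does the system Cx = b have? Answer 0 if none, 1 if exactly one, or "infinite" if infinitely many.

0

Row reduce the augmented matrix [C | b].
R3 ← R3 − (1/2)·R1: [0, -3, -3, 4, -17/2]
R4 ← R4 + (1/2)·R1: [0, 2, 5, -6, 27/2]
R5 ← R5 − R1: [0, 4, -8, 8, -14]
R6 ← R6 + R1: [0, -8, 7, -6, 7]
R3 ← R3 + (3/10)·R2: [0, 0, -18/5, 4, -79/10]
R4 ← R4 − (1/5)·R2: [0, 0, 27/5, -6, 131/10]
R5 ← R5 − (2/5)·R2: [0, 0, -36/5, 8, -74/5]
R6 ← R6 + (4/5)·R2: [0, 0, 27/5, -6, 43/5]
R4 ← R4 + (3/2)·R3: [0, 0, 0, 0, 5/4]
R5 ← R5 − (2)·R3: [0, 0, 0, 0, 1]
R6 ← R6 + (3/2)·R3: [0, 0, 0, 0, -13/4]
R5 ← R5 − (4/5)·R4: [0, 0, 0, 0, 0]
R6 ← R6 + (13/5)·R4: [0, 0, 0, 0, 0]
The echelon form has 4 nonzero rows; the last pivot sits in the augmented column, so rank(C) = 3 but rank([C|b]) = 4.
Since the ranks differ, the system is inconsistent.
It has no solutions.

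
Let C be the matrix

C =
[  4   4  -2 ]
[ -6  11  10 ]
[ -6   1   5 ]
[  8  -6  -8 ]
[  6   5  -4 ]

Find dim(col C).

3

Row reduce to echelon form.
R2 ← R2 + (3/2)·R1: [0, 17, 7]
R3 ← R3 + (3/2)·R1: [0, 7, 2]
R4 ← R4 − (2)·R1: [0, -14, -4]
R5 ← R5 − (3/2)·R1: [0, -1, -1]
R3 ← R3 − (7/17)·R2: [0, 0, -15/17]
R4 ← R4 + (14/17)·R2: [0, 0, 30/17]
R5 ← R5 + (1/17)·R2: [0, 0, -10/17]
R4 ← R4 + (2)·R3: [0, 0, 0]
R5 ← R5 − (2/3)·R3: [0, 0, 0]
Echelon form has 3 nonzero rows, so rank(C) = 3.
The column space has dimension equal to the rank: 3.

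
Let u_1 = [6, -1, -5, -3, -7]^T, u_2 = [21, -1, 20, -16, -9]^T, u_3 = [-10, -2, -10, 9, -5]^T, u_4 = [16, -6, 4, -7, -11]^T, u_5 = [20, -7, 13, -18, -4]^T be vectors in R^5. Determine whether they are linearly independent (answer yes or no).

Form the matrix with these vectors as rows and row reduce.
R2 ← R2 − (7/2)·R1: [0, 5/2, 75/2, -11/2, 31/2]
R3 ← R3 + (5/3)·R1: [0, -11/3, -55/3, 4, -50/3]
R4 ← R4 − (8/3)·R1: [0, -10/3, 52/3, 1, 23/3]
R5 ← R5 − (10/3)·R1: [0, -11/3, 89/3, -8, 58/3]
R3 ← R3 + (22/15)·R2: [0, 0, 110/3, -61/15, 91/15]
R4 ← R4 + (4/3)·R2: [0, 0, 202/3, -19/3, 85/3]
R5 ← R5 + (22/15)·R2: [0, 0, 254/3, -241/15, 631/15]
R4 ← R4 − (101/55)·R3: [0, 0, 0, 312/275, 4728/275]
R5 ← R5 − (127/55)·R3: [0, 0, 0, -1836/275, 7716/275]
R5 ← R5 + (153/26)·R4: [0, 0, 0, 0, 1680/13]
5 nonzero rows, so the 5 vectors span a space of dimension 5.
Since 5 = 5, the vectors are linearly independent.

yes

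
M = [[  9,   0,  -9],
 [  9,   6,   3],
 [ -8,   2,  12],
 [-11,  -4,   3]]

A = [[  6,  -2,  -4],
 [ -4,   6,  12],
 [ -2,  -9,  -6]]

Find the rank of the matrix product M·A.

First compute MA:
[[ 72,  63,  18],
 [ 24,  -9,  18],
 [-80, -80, -16],
 [-56, -29, -22]]
Now row reduce the product.
R2 ← R2 − (1/3)·R1: [0, -30, 12]
R3 ← R3 + (10/9)·R1: [0, -10, 4]
R4 ← R4 + (7/9)·R1: [0, 20, -8]
R3 ← R3 − (1/3)·R2: [0, 0, 0]
R4 ← R4 + (2/3)·R2: [0, 0, 0]
2 nonzero rows, so rank(MA) = 2.

2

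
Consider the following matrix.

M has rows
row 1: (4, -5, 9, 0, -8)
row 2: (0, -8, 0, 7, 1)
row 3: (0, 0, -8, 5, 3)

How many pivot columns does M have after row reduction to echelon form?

Row reduce to echelon form.
Echelon form has 3 nonzero rows, so rank(M) = 3.
Each nonzero row contributes one pivot column: 3 pivot columns.

3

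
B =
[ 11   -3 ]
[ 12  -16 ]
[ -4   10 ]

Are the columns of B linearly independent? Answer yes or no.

Row reduce B to echelon form.
R2 ← R2 − (12/11)·R1: [0, -140/11]
R3 ← R3 + (4/11)·R1: [0, 98/11]
R3 ← R3 + (7/10)·R2: [0, 0]
2 pivots among 2 columns.
Every column is a pivot column, so the columns are linearly independent.

yes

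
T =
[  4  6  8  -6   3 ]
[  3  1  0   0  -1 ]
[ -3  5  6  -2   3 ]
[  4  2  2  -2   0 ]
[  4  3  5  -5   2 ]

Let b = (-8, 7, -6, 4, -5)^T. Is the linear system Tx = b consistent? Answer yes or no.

Row reduce the augmented matrix [T | b].
R2 ← R2 − (3/4)·R1: [0, -7/2, -6, 9/2, -13/4, 13]
R3 ← R3 + (3/4)·R1: [0, 19/2, 12, -13/2, 21/4, -12]
R4 ← R4 − R1: [0, -4, -6, 4, -3, 12]
R5 ← R5 − R1: [0, -3, -3, 1, -1, 3]
R3 ← R3 + (19/7)·R2: [0, 0, -30/7, 40/7, -25/7, 163/7]
R4 ← R4 − (8/7)·R2: [0, 0, 6/7, -8/7, 5/7, -20/7]
R5 ← R5 − (6/7)·R2: [0, 0, 15/7, -20/7, 25/14, -57/7]
R4 ← R4 + (1/5)·R3: [0, 0, 0, 0, 0, 9/5]
R5 ← R5 + (1/2)·R3: [0, 0, 0, 0, 0, 7/2]
R5 ← R5 − (35/18)·R4: [0, 0, 0, 0, 0, 0]
The echelon form has 4 nonzero rows; the last pivot sits in the augmented column, so rank(T) = 3 but rank([T|b]) = 4.
Since the ranks differ, the system is inconsistent.

no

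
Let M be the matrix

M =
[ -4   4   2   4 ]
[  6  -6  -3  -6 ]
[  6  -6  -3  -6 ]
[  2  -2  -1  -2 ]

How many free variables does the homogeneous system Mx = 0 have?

3

Row reduce to echelon form.
R2 ← R2 + (3/2)·R1: [0, 0, 0, 0]
R3 ← R3 + (3/2)·R1: [0, 0, 0, 0]
R4 ← R4 + (1/2)·R1: [0, 0, 0, 0]
1 nonzero row, so rank(M) = 1.
M has 4 columns; by rank–nullity, nullity = 4 − 1 = 3.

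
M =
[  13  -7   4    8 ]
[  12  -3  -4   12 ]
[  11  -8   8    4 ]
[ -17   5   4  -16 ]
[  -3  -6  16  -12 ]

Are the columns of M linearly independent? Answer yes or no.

Row reduce M to echelon form.
R2 ← R2 − (12/13)·R1: [0, 45/13, -100/13, 60/13]
R3 ← R3 − (11/13)·R1: [0, -27/13, 60/13, -36/13]
R4 ← R4 + (17/13)·R1: [0, -54/13, 120/13, -72/13]
R5 ← R5 + (3/13)·R1: [0, -99/13, 220/13, -132/13]
R3 ← R3 + (3/5)·R2: [0, 0, 0, 0]
R4 ← R4 + (6/5)·R2: [0, 0, 0, 0]
R5 ← R5 + (11/5)·R2: [0, 0, 0, 0]
2 pivots among 4 columns.
Only 2 < 4 pivot columns, so the columns are linearly dependent.

no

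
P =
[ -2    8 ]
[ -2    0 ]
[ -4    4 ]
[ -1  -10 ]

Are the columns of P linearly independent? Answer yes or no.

yes

Row reduce P to echelon form.
R2 ← R2 − R1: [0, -8]
R3 ← R3 − (2)·R1: [0, -12]
R4 ← R4 − (1/2)·R1: [0, -14]
R3 ← R3 − (3/2)·R2: [0, 0]
R4 ← R4 − (7/4)·R2: [0, 0]
2 pivots among 2 columns.
Every column is a pivot column, so the columns are linearly independent.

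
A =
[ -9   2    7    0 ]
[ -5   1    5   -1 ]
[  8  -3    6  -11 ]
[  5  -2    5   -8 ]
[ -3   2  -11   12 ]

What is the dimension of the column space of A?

2

Row reduce to echelon form.
R2 ← R2 − (5/9)·R1: [0, -1/9, 10/9, -1]
R3 ← R3 + (8/9)·R1: [0, -11/9, 110/9, -11]
R4 ← R4 + (5/9)·R1: [0, -8/9, 80/9, -8]
R5 ← R5 − (1/3)·R1: [0, 4/3, -40/3, 12]
R3 ← R3 − (11)·R2: [0, 0, 0, 0]
R4 ← R4 − (8)·R2: [0, 0, 0, 0]
R5 ← R5 + (12)·R2: [0, 0, 0, 0]
Echelon form has 2 nonzero rows, so rank(A) = 2.
The column space has dimension equal to the rank: 2.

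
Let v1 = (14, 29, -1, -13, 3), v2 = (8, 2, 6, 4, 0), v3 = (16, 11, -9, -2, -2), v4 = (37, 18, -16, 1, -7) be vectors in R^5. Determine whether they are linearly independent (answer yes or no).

Form the matrix with these vectors as rows and row reduce.
R2 ← R2 − (4/7)·R1: [0, -102/7, 46/7, 80/7, -12/7]
R3 ← R3 − (8/7)·R1: [0, -155/7, -55/7, 90/7, -38/7]
R4 ← R4 − (37/14)·R1: [0, -821/14, -187/14, 495/14, -209/14]
R3 ← R3 − (155/102)·R2: [0, 0, -910/51, -230/51, -48/17]
R4 ← R4 − (821/204)·R2: [0, 0, -2030/51, -1085/102, -273/34]
R4 ← R4 − (29/13)·R3: [0, 0, 0, -15/26, -45/26]
4 nonzero rows, so the 4 vectors span a space of dimension 4.
Since 4 = 4, the vectors are linearly independent.

yes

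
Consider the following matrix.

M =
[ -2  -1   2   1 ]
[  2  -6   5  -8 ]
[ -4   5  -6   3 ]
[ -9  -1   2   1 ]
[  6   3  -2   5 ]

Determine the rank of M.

Row reduce to echelon form.
R2 ← R2 + R1: [0, -7, 7, -7]
R3 ← R3 − (2)·R1: [0, 7, -10, 1]
R4 ← R4 − (9/2)·R1: [0, 7/2, -7, -7/2]
R5 ← R5 + (3)·R1: [0, 0, 4, 8]
R3 ← R3 + R2: [0, 0, -3, -6]
R4 ← R4 + (1/2)·R2: [0, 0, -7/2, -7]
R4 ← R4 − (7/6)·R3: [0, 0, 0, 0]
R5 ← R5 + (4/3)·R3: [0, 0, 0, 0]
Echelon form has 3 nonzero rows, so rank(M) = 3.

3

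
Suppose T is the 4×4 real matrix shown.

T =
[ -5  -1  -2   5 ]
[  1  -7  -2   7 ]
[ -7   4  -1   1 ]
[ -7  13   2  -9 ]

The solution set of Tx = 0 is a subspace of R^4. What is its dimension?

2

Row reduce to echelon form.
R2 ← R2 + (1/5)·R1: [0, -36/5, -12/5, 8]
R3 ← R3 − (7/5)·R1: [0, 27/5, 9/5, -6]
R4 ← R4 − (7/5)·R1: [0, 72/5, 24/5, -16]
R3 ← R3 + (3/4)·R2: [0, 0, 0, 0]
R4 ← R4 + (2)·R2: [0, 0, 0, 0]
2 nonzero rows, so rank(T) = 2.
T has 4 columns; by rank–nullity, nullity = 4 − 2 = 2.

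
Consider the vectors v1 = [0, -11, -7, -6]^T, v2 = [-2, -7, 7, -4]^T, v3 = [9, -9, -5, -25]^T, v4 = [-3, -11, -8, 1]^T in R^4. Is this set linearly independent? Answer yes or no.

Form the matrix with these vectors as rows and row reduce.
Swap R1 ↔ R2
R3 ← R3 + (9/2)·R1: [0, -81/2, 53/2, -43]
R4 ← R4 − (3/2)·R1: [0, -1/2, -37/2, 7]
R3 ← R3 − (81/22)·R2: [0, 0, 575/11, -230/11]
R4 ← R4 − (1/22)·R2: [0, 0, -200/11, 80/11]
R4 ← R4 + (8/23)·R3: [0, 0, 0, 0]
3 nonzero rows, so the 4 vectors span a space of dimension 3.
Since 3 < 4, the vectors are linearly dependent.

no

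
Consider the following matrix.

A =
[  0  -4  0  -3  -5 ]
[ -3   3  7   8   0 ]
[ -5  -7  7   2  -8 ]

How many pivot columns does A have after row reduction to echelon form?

3

Row reduce to echelon form.
Swap R1 ↔ R2
R3 ← R3 − (5/3)·R1: [0, -12, -14/3, -34/3, -8]
R3 ← R3 − (3)·R2: [0, 0, -14/3, -7/3, 7]
Echelon form has 3 nonzero rows, so rank(A) = 3.
Each nonzero row contributes one pivot column: 3 pivot columns.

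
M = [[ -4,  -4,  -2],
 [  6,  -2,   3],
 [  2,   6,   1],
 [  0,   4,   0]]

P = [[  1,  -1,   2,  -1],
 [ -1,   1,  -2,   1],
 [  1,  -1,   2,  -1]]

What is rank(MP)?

First compute MP:
[[ -2,   2,  -4,   2],
 [ 11, -11,  22, -11],
 [ -3,   3,  -6,   3],
 [ -4,   4,  -8,   4]]
Now row reduce the product.
R2 ← R2 + (11/2)·R1: [0, 0, 0, 0]
R3 ← R3 − (3/2)·R1: [0, 0, 0, 0]
R4 ← R4 − (2)·R1: [0, 0, 0, 0]
1 nonzero row, so rank(MP) = 1.

1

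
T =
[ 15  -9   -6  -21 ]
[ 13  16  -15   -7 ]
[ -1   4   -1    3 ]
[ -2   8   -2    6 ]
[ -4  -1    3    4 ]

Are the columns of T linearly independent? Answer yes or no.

no

Row reduce T to echelon form.
R2 ← R2 − (13/15)·R1: [0, 119/5, -49/5, 56/5]
R3 ← R3 + (1/15)·R1: [0, 17/5, -7/5, 8/5]
R4 ← R4 + (2/15)·R1: [0, 34/5, -14/5, 16/5]
R5 ← R5 + (4/15)·R1: [0, -17/5, 7/5, -8/5]
R3 ← R3 − (1/7)·R2: [0, 0, 0, 0]
R4 ← R4 − (2/7)·R2: [0, 0, 0, 0]
R5 ← R5 + (1/7)·R2: [0, 0, 0, 0]
2 pivots among 4 columns.
Only 2 < 4 pivot columns, so the columns are linearly dependent.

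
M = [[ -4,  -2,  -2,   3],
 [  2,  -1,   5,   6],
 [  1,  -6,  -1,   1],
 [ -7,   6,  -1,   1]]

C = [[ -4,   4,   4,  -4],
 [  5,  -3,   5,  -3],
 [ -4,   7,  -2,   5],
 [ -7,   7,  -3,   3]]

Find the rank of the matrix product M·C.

First compute MC:
[[ -7,  -3, -31,  21],
 [-75,  88, -25,  38],
 [-37,  22, -27,  12],
 [ 55, -46,   1,   8]]
Now row reduce the product.
R2 ← R2 − (75/7)·R1: [0, 841/7, 2150/7, -187]
R3 ← R3 − (37/7)·R1: [0, 265/7, 958/7, -99]
R4 ← R4 + (55/7)·R1: [0, -487/7, -1698/7, 173]
R3 ← R3 − (265/841)·R2: [0, 0, 33704/841, -33704/841]
R4 ← R4 + (487/841)·R2: [0, 0, -54424/841, 54424/841]
R4 ← R4 + (6803/4213)·R3: [0, 0, 0, 0]
3 nonzero rows, so rank(MC) = 3.

3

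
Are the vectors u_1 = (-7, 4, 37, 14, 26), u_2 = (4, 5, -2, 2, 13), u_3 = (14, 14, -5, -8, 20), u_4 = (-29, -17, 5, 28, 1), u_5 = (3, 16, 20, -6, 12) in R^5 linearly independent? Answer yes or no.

Form the matrix with these vectors as rows and row reduce.
R2 ← R2 + (4/7)·R1: [0, 51/7, 134/7, 10, 195/7]
R3 ← R3 + (2)·R1: [0, 22, 69, 20, 72]
R4 ← R4 − (29/7)·R1: [0, -235/7, -1038/7, -30, -747/7]
R5 ← R5 + (3/7)·R1: [0, 124/7, 251/7, 0, 162/7]
R3 ← R3 − (154/51)·R2: [0, 0, 571/51, -520/51, -206/17]
R4 ← R4 + (235/51)·R2: [0, 0, -3064/51, 820/51, 368/17]
R5 ← R5 − (124/51)·R2: [0, 0, -545/51, -1240/51, -758/17]
R4 ← R4 + (3064/571)·R3: [0, 0, 0, -22060/571, -24768/571]
R5 ← R5 + (545/571)·R3: [0, 0, 0, -19440/571, -32064/571]
R5 ← R5 − (972/1103)·R4: [0, 0, 0, 0, -19776/1103]
5 nonzero rows, so the 5 vectors span a space of dimension 5.
Since 5 = 5, the vectors are linearly independent.

yes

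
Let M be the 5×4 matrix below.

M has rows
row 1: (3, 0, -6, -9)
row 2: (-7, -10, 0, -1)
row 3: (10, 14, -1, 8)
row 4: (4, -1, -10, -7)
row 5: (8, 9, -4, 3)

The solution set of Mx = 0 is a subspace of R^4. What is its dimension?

1

Row reduce to echelon form.
R2 ← R2 + (7/3)·R1: [0, -10, -14, -22]
R3 ← R3 − (10/3)·R1: [0, 14, 19, 38]
R4 ← R4 − (4/3)·R1: [0, -1, -2, 5]
R5 ← R5 − (8/3)·R1: [0, 9, 12, 27]
R3 ← R3 + (7/5)·R2: [0, 0, -3/5, 36/5]
R4 ← R4 − (1/10)·R2: [0, 0, -3/5, 36/5]
R5 ← R5 + (9/10)·R2: [0, 0, -3/5, 36/5]
R4 ← R4 − R3: [0, 0, 0, 0]
R5 ← R5 − R3: [0, 0, 0, 0]
3 nonzero rows, so rank(M) = 3.
M has 4 columns; by rank–nullity, nullity = 4 − 3 = 1.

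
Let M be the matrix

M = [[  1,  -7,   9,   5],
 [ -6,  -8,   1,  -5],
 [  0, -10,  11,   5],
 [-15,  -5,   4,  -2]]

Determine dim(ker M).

Row reduce to echelon form.
R2 ← R2 + (6)·R1: [0, -50, 55, 25]
R4 ← R4 + (15)·R1: [0, -110, 139, 73]
R3 ← R3 − (1/5)·R2: [0, 0, 0, 0]
R4 ← R4 − (11/5)·R2: [0, 0, 18, 18]
Swap R3 ↔ R4
3 nonzero rows, so rank(M) = 3.
M has 4 columns; by rank–nullity, nullity = 4 − 3 = 1.

1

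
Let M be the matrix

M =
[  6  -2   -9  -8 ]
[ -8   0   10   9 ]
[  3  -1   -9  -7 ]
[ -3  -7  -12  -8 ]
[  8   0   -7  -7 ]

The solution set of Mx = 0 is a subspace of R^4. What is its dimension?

1

Row reduce to echelon form.
R2 ← R2 + (4/3)·R1: [0, -8/3, -2, -5/3]
R3 ← R3 − (1/2)·R1: [0, 0, -9/2, -3]
R4 ← R4 + (1/2)·R1: [0, -8, -33/2, -12]
R5 ← R5 − (4/3)·R1: [0, 8/3, 5, 11/3]
R4 ← R4 − (3)·R2: [0, 0, -21/2, -7]
R5 ← R5 + R2: [0, 0, 3, 2]
R4 ← R4 − (7/3)·R3: [0, 0, 0, 0]
R5 ← R5 + (2/3)·R3: [0, 0, 0, 0]
3 nonzero rows, so rank(M) = 3.
M has 4 columns; by rank–nullity, nullity = 4 − 3 = 1.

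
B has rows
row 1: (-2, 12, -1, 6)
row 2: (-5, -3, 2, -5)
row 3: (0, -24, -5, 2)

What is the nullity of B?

1

Row reduce to echelon form.
R2 ← R2 − (5/2)·R1: [0, -33, 9/2, -20]
R3 ← R3 − (8/11)·R2: [0, 0, -91/11, 182/11]
3 nonzero rows, so rank(B) = 3.
B has 4 columns; by rank–nullity, nullity = 4 − 3 = 1.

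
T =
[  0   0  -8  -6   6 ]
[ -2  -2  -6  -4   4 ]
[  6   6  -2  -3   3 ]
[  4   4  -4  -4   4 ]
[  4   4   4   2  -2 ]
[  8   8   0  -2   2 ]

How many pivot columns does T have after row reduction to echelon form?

2

Row reduce to echelon form.
Swap R1 ↔ R2
R3 ← R3 + (3)·R1: [0, 0, -20, -15, 15]
R4 ← R4 + (2)·R1: [0, 0, -16, -12, 12]
R5 ← R5 + (2)·R1: [0, 0, -8, -6, 6]
R6 ← R6 + (4)·R1: [0, 0, -24, -18, 18]
R3 ← R3 − (5/2)·R2: [0, 0, 0, 0, 0]
R4 ← R4 − (2)·R2: [0, 0, 0, 0, 0]
R5 ← R5 − R2: [0, 0, 0, 0, 0]
R6 ← R6 − (3)·R2: [0, 0, 0, 0, 0]
Echelon form has 2 nonzero rows, so rank(T) = 2.
Each nonzero row contributes one pivot column: 2 pivot columns.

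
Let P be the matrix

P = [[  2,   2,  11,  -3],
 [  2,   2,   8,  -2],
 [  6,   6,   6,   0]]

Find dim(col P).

2

Row reduce to echelon form.
R2 ← R2 − R1: [0, 0, -3, 1]
R3 ← R3 − (3)·R1: [0, 0, -27, 9]
R3 ← R3 − (9)·R2: [0, 0, 0, 0]
Echelon form has 2 nonzero rows, so rank(P) = 2.
The column space has dimension equal to the rank: 2.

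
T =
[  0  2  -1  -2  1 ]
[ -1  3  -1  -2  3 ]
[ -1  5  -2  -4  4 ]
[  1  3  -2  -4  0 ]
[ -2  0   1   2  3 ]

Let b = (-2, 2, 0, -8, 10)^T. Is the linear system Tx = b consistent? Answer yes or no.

Row reduce the augmented matrix [T | b].
Swap R1 ↔ R2
R3 ← R3 − R1: [0, 2, -1, -2, 1, -2]
R4 ← R4 + R1: [0, 6, -3, -6, 3, -6]
R5 ← R5 − (2)·R1: [0, -6, 3, 6, -3, 6]
R3 ← R3 − R2: [0, 0, 0, 0, 0, 0]
R4 ← R4 − (3)·R2: [0, 0, 0, 0, 0, 0]
R5 ← R5 + (3)·R2: [0, 0, 0, 0, 0, 0]
The echelon form has 2 nonzero rows, and every pivot lies in the first 5 columns, so rank(T) = rank([T|b]) = 2.
The system is consistent.

yes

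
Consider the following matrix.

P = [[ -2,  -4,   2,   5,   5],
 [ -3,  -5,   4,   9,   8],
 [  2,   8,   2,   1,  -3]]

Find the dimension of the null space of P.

3

Row reduce to echelon form.
R2 ← R2 − (3/2)·R1: [0, 1, 1, 3/2, 1/2]
R3 ← R3 + R1: [0, 4, 4, 6, 2]
R3 ← R3 − (4)·R2: [0, 0, 0, 0, 0]
2 nonzero rows, so rank(P) = 2.
P has 5 columns; by rank–nullity, nullity = 5 − 2 = 3.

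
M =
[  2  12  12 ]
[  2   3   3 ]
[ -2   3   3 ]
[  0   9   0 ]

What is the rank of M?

Row reduce to echelon form.
R2 ← R2 − R1: [0, -9, -9]
R3 ← R3 + R1: [0, 15, 15]
R3 ← R3 + (5/3)·R2: [0, 0, 0]
R4 ← R4 + R2: [0, 0, -9]
Swap R3 ↔ R4
Echelon form has 3 nonzero rows, so rank(M) = 3.

3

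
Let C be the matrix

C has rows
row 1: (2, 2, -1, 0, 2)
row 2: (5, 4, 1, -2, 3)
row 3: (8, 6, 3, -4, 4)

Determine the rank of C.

2

Row reduce to echelon form.
R2 ← R2 − (5/2)·R1: [0, -1, 7/2, -2, -2]
R3 ← R3 − (4)·R1: [0, -2, 7, -4, -4]
R3 ← R3 − (2)·R2: [0, 0, 0, 0, 0]
Echelon form has 2 nonzero rows, so rank(C) = 2.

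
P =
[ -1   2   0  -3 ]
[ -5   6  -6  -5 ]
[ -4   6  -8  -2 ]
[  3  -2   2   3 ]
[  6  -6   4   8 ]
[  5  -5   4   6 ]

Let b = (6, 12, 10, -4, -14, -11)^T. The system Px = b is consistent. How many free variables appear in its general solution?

1

Row reduce the augmented matrix [P | b].
R2 ← R2 − (5)·R1: [0, -4, -6, 10, -18]
R3 ← R3 − (4)·R1: [0, -2, -8, 10, -14]
R4 ← R4 + (3)·R1: [0, 4, 2, -6, 14]
R5 ← R5 + (6)·R1: [0, 6, 4, -10, 22]
R6 ← R6 + (5)·R1: [0, 5, 4, -9, 19]
R3 ← R3 − (1/2)·R2: [0, 0, -5, 5, -5]
R4 ← R4 + R2: [0, 0, -4, 4, -4]
R5 ← R5 + (3/2)·R2: [0, 0, -5, 5, -5]
R6 ← R6 + (5/4)·R2: [0, 0, -7/2, 7/2, -7/2]
R4 ← R4 − (4/5)·R3: [0, 0, 0, 0, 0]
R5 ← R5 − R3: [0, 0, 0, 0, 0]
R6 ← R6 − (7/10)·R3: [0, 0, 0, 0, 0]
The echelon form has 3 nonzero rows, and every pivot lies in the first 4 columns, so rank(P) = rank([P|b]) = 3.
The system is consistent.
Free variables = (unknowns) − (rank) = 4 − 3 = 1.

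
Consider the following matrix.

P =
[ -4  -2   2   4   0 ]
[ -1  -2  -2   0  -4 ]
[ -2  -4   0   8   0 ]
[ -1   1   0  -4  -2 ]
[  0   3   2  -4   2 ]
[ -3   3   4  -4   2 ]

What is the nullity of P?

2

Row reduce to echelon form.
R2 ← R2 − (1/4)·R1: [0, -3/2, -5/2, -1, -4]
R3 ← R3 − (1/2)·R1: [0, -3, -1, 6, 0]
R4 ← R4 − (1/4)·R1: [0, 3/2, -1/2, -5, -2]
R6 ← R6 − (3/4)·R1: [0, 9/2, 5/2, -7, 2]
R3 ← R3 − (2)·R2: [0, 0, 4, 8, 8]
R4 ← R4 + R2: [0, 0, -3, -6, -6]
R5 ← R5 + (2)·R2: [0, 0, -3, -6, -6]
R6 ← R6 + (3)·R2: [0, 0, -5, -10, -10]
R4 ← R4 + (3/4)·R3: [0, 0, 0, 0, 0]
R5 ← R5 + (3/4)·R3: [0, 0, 0, 0, 0]
R6 ← R6 + (5/4)·R3: [0, 0, 0, 0, 0]
3 nonzero rows, so rank(P) = 3.
P has 5 columns; by rank–nullity, nullity = 5 − 3 = 2.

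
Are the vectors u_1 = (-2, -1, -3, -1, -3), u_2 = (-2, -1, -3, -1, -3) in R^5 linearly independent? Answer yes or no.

no

Form the matrix with these vectors as rows and row reduce.
R2 ← R2 − R1: [0, 0, 0, 0, 0]
1 nonzero row, so the 2 vectors span a space of dimension 1.
Since 1 < 2, the vectors are linearly dependent.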